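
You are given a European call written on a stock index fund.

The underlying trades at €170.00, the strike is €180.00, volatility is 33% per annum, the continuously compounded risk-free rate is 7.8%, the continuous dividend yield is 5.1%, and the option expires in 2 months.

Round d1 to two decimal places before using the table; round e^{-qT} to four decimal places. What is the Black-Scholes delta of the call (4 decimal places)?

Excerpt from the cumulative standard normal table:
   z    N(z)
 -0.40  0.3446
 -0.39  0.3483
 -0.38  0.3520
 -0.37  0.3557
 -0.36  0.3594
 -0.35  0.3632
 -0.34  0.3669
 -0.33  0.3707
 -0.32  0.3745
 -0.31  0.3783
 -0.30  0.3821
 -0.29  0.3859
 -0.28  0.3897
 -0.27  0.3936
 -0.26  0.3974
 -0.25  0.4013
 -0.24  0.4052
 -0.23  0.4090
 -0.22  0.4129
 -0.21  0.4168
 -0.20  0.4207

0.3713

σ√T = 0.33·√0.1667 = 0.1347
d₁ = [ln(170/180) + (0.078 − 0.051 + 0.33²/2)·0.1667] / 0.1347 = [-0.0572 + 0.0136] / 0.1347 = -0.3235 which rounds to -0.32
N(d₁) = N(-0.32) = 0.3745
Δ_call = exp(−qT)·N(d₁) = 0.9915·0.3745 = 0.3713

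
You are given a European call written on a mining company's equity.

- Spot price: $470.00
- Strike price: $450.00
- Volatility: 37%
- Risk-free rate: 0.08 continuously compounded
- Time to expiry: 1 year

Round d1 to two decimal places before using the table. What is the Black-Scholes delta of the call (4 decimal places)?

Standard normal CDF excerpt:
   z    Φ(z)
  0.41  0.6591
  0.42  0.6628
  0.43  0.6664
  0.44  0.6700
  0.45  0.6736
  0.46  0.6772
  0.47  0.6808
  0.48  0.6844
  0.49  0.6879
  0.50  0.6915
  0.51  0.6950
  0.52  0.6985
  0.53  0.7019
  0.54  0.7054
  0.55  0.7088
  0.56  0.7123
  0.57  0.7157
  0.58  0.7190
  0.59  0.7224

0.6985

σ√T = 0.37 × 1.0000 = 0.3700
d₁ = [ln(470/450) + (0.08 + 0.37²/2)·1] / 0.3700 = [0.0435 + 0.1484] / 0.3700 = 0.5187 → 0.52
N(d₁) = N(0.52) = 0.6985
Δ_call = N(d₁) = 0.6985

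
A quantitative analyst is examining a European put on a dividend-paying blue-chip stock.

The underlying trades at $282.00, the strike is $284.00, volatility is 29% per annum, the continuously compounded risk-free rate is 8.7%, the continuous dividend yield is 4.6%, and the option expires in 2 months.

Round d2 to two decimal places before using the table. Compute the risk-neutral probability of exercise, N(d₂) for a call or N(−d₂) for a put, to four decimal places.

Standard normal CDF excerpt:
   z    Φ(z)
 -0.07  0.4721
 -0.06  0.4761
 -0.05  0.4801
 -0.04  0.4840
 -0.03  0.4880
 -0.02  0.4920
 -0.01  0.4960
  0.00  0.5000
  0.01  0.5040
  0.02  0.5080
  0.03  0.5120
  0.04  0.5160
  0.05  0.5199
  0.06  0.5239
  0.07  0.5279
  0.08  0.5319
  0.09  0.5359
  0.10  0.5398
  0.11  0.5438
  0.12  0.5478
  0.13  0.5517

0.5239

T = 0.1667;  σ√T = 0.1184
d₁ = [ln(282/284) + (0.087 − 0.046 + 0.29²/2)·0.1667] / 0.1184 = [-0.0071 + 0.0138] / 0.1184 = 0.0572 ≈ 0.06
d₂ = d₁ − σ√T = 0.0572 − 0.1184 = -0.0612 ≈ -0.06
Risk-neutral Pr[S_T < K] = N(−d₂) = N(0.06) = 0.5239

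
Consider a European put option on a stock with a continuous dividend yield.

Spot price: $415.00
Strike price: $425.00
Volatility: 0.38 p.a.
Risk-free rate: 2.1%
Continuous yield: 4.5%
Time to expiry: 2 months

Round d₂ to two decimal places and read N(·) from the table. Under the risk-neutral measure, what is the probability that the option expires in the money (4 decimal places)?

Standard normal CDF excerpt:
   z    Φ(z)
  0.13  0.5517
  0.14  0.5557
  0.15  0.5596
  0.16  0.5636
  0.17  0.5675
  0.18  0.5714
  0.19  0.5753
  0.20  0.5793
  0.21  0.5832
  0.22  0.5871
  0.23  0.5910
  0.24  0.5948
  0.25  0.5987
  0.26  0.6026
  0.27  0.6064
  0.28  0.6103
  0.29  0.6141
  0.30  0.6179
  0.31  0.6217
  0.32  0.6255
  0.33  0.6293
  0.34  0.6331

0.6026

σ√T = 0.38·√0.1667 = 0.1551
d₁ = [ln(415/425) + (0.021 − 0.045 + 0.38²/2)·0.1667] / 0.1551 = [-0.0238 + 0.0080] / 0.1551 = -0.1017 ⇒ -0.10
d₂ = d₁ − σ√T = -0.1017 − 0.1551 = -0.2568 ⇒ -0.26
Pr(exercise) under Q = N(−d₂) = N(0.26) = 0.6026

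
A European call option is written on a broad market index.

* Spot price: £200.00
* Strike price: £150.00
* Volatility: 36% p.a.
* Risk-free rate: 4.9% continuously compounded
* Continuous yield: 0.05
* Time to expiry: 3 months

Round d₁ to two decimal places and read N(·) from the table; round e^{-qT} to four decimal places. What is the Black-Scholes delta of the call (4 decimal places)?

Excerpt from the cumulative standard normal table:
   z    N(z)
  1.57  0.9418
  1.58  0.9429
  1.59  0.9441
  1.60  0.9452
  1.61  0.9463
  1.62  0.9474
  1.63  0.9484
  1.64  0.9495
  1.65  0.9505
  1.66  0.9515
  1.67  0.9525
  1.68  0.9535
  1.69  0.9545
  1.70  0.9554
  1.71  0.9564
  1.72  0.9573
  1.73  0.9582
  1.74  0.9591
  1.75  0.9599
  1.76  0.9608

σ√T = 0.36·√0.25 = 0.1800
ln(S/K) + (r − q + σ²/2)T = ln(200/150) + (0.049 − 0.05 + 0.36²/2)·0.25 = 0.2877 + 0.0159 = 0.3036
d₁ = 0.3036 / 0.1800 = 1.6868 ≈ 1.69
N(d₁) = N(1.69) = 0.9545
Δ_call = e^(−qT)·N(d₁) = 0.9876·0.9545 = 0.9427

0.9427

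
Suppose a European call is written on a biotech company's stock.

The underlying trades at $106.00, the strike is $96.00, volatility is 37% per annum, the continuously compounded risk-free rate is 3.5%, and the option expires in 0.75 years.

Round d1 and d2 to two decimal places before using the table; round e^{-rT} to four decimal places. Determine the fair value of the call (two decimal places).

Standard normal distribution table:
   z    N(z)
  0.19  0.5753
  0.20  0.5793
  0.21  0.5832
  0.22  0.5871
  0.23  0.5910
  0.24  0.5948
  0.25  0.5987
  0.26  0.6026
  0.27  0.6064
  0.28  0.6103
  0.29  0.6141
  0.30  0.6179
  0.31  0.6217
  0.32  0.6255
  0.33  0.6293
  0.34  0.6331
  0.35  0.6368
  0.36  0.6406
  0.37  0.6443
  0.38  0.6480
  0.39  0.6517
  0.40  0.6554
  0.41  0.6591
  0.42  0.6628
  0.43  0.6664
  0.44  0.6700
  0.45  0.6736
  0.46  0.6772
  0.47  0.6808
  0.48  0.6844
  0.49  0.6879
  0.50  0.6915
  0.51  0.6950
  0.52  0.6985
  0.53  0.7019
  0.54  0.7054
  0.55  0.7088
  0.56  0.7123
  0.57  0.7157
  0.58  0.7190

$19.87

σ√T = 0.37·√0.75 = 0.3204
d₁ = [ln(106/96) + (0.035 + ½·0.37²)·0.75] / (σ√T) = (0.0991 + 0.0776) / 0.3204 = 0.5514 ⇒ 0.55
d₂ = 0.5514 − 0.3204 = 0.2310 ⇒ 0.23
e^(−rT) = e^(−0.035·0.75) = 0.9741
N(d₁) = N(0.55) = 0.7088;  N(d₂) = N(0.23) = 0.5910
C = 106·0.7088 − 96·0.9741·0.5910 = 75.1328 − 55.2665 = 19.8663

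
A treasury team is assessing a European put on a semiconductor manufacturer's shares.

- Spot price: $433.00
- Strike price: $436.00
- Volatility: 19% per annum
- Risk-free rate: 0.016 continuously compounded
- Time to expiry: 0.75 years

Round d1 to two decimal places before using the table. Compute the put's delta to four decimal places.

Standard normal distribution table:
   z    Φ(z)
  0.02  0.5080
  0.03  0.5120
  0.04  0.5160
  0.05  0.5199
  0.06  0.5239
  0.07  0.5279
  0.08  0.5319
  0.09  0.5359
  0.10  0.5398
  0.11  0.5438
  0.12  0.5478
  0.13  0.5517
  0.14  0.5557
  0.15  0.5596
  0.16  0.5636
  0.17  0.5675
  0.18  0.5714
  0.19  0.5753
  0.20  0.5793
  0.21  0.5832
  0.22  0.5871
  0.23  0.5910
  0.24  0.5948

-0.4562

σ√T = 0.19 × 0.8660 = 0.1645
d₁ = [ln(433/436) + (0.016 + ½·0.19²)·0.75] / (σ√T) = (-0.0069 + 0.0255) / 0.1645 = 0.1132 ⇒ 0.11
N(d₁) = N(0.11) = 0.5438
Δ_put = N(d₁) − 1 = 0.5438 − 1 = -0.4562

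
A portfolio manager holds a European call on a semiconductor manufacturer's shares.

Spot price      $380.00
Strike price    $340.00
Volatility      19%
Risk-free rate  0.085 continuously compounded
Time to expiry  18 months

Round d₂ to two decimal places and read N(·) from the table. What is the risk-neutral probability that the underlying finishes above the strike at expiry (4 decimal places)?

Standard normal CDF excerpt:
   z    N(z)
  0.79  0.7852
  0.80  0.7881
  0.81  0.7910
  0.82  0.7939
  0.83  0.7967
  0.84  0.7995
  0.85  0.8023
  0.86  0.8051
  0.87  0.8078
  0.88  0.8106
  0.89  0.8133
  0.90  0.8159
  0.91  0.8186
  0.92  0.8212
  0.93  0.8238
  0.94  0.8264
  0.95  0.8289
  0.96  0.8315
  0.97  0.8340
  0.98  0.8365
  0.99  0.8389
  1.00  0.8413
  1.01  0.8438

0.8186

σ√T = 0.19·√1.5 = 0.2327
d₁ = [ln(380/340) + (0.085 + 0.19²/2)·1.5] / 0.2327 = [0.1112 + 0.1546] / 0.2327 = 1.1422 → 1.14
d₂ = d₁ − σ√T = 1.1422 − 0.2327 = 0.9095 → 0.91
Risk-neutral Pr[S_T > K] = N(d₂) = N(0.91) = 0.8186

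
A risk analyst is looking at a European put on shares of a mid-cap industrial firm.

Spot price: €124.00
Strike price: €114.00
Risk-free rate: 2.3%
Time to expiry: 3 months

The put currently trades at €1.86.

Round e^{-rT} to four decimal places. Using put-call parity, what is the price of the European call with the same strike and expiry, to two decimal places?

e^(−rT) = e^(−0.023·0.25) = 0.9943
Put-call parity: C − P = S − K·e^(−rT) = 124 − 114·0.9943 = 124 − 113.3502 = 10.6498
C = P + (C − P) = 1.86 + (10.6498) = 12.5098

€12.51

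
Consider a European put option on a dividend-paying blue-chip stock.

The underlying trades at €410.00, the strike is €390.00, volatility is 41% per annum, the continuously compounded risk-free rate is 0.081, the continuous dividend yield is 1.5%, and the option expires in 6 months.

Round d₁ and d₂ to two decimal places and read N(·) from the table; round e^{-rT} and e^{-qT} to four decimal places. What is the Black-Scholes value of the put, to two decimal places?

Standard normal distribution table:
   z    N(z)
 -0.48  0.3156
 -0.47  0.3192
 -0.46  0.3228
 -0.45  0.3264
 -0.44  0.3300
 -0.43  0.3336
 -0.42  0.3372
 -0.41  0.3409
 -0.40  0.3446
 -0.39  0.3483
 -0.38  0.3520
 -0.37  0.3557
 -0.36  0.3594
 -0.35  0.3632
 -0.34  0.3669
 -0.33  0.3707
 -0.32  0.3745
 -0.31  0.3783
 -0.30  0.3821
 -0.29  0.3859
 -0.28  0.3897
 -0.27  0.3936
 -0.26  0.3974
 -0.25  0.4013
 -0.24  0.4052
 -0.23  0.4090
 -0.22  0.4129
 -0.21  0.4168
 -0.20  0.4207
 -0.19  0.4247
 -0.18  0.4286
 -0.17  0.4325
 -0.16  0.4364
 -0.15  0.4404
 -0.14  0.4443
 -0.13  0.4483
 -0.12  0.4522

€30.65

σ√T = 0.41·√0.5 = 0.2899
d₁ = [ln(410/390) + (0.081 − 0.015 + ½·0.41²)·0.5] / (σ√T) = (0.0500 + 0.0750) / 0.2899 = 0.4313 ≈ 0.43
d₂ = 0.4313 − 0.2899 = 0.1414 ≈ 0.14
e^(−qT) = e^(−0.015·0.5) = 0.9925;  e^(−rT) = e^(−0.081·0.5) = 0.9603
N(−d₂) = N(-0.14) = 0.4443;  N(−d₁) = N(-0.43) = 0.3336
P = 390·0.9603·0.4443 − 410·0.9925·0.3336 = 166.3979 − 135.7502 = 30.6477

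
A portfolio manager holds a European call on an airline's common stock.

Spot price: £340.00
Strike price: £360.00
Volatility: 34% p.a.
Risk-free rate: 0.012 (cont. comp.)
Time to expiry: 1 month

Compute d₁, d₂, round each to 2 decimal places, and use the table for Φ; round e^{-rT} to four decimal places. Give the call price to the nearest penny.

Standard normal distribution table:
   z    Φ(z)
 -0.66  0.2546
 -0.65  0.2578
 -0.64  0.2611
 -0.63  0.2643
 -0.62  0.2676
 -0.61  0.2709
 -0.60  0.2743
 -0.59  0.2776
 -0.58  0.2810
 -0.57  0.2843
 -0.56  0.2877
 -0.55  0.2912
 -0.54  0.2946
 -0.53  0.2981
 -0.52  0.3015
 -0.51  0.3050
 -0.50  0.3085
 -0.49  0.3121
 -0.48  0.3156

£6.27

σ√T = 0.34 × 0.2887 = 0.0981
d₁ = [ln(340/360) + (0.012 + 0.34²/2)·0.08333] / 0.0981 = [-0.0572 + 0.0058] / 0.0981 = -0.5231 → -0.52
d₂ = d₁ − σ√T = -0.5231 − 0.0981 = -0.6212 → -0.62
exp(−rT) = exp(−0.012·0.08333) = 0.9990
N(d₁) = N(-0.52) = 0.3015;  N(d₂) = N(-0.62) = 0.2676
C = 340·0.3015 − 360·0.9990·0.2676 = 102.5100 − 96.2397 = 6.2703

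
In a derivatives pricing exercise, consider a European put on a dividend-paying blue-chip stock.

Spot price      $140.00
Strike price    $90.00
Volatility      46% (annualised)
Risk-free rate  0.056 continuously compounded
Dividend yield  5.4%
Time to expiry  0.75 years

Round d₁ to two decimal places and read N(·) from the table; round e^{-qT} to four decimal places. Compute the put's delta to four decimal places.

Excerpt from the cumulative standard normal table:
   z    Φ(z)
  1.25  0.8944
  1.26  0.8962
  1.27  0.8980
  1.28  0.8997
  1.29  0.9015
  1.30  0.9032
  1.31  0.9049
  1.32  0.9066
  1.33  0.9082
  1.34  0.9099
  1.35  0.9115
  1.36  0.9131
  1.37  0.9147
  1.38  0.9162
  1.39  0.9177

-0.0913

T = 0.75;  σ√T = 0.3984
ln(S/K) + (r − q + σ²/2)T = ln(140/90) + (0.056 − 0.054 + 0.46²/2)·0.75 = 0.4418 + 0.0809 = 0.5227
d₁ = 0.5227 / 0.3984 = 1.3120 which rounds to 1.31
N(d₁) = N(1.31) = 0.9049
Δ_put = e^(−qT)·(N(d₁) − 1) = 0.9603·(0.9049 − 1) = -0.0913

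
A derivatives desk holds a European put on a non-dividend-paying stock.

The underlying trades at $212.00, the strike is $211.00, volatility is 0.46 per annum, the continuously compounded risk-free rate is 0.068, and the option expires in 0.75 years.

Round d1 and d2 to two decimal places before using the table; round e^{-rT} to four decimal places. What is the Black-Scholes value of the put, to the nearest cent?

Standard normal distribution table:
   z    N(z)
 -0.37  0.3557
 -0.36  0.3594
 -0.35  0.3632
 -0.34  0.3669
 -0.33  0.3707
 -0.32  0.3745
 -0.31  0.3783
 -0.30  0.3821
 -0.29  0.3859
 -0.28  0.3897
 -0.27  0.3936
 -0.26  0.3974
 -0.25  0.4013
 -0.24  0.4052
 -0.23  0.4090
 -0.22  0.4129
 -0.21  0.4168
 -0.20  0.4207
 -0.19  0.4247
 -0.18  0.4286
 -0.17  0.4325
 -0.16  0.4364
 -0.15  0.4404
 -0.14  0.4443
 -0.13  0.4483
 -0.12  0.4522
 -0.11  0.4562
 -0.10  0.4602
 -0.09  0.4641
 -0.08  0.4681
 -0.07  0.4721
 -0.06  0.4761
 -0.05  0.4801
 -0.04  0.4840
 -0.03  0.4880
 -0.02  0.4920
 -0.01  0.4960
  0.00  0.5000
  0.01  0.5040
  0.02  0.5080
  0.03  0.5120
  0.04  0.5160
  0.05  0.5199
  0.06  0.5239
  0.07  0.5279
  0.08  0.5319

σ√T = 0.46·√0.75 = 0.3984
ln(S/K) + (r + σ²/2)T = ln(212/211) + (0.068 + 0.46²/2)·0.75 = 0.0047 + 0.1304 = 0.1351
d₁ = 0.1351 / 0.3984 = 0.3391 ≈ 0.34
d₂ = d₁ − σ√T = 0.3391 − 0.3984 = -0.0593 ≈ -0.06
e^(−rT) = e^(−0.068·0.75) = 0.9503
N(−d₂) = N(0.06) = 0.5239;  N(−d₁) = N(-0.34) = 0.3669
P = 211·0.9503·0.5239 − 212·0.3669 = 105.0489 − 77.7828 = 27.2661

$27.27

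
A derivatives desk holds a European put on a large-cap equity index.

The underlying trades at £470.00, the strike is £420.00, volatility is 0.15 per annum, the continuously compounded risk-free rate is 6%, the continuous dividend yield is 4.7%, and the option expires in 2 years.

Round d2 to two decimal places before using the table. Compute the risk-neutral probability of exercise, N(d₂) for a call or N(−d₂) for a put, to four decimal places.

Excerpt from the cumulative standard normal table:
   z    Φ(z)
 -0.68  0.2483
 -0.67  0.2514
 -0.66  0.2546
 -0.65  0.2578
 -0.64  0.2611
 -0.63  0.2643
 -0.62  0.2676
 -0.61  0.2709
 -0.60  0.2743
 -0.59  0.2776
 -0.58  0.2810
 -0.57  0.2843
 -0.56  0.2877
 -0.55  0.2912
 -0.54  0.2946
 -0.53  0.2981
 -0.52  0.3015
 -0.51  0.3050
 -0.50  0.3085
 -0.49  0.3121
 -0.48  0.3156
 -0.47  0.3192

T = 2;  σ√T = 0.2121
d₁ = [ln(470/420) + (0.06 − 0.047 + 0.15²/2)·2] / 0.2121 = [0.1125 + 0.0485] / 0.2121 = 0.7589 ⇒ 0.76
d₂ = d₁ − σ√T = 0.7589 − 0.2121 = 0.5467 ⇒ 0.55
Pr(exercise) under Q = N(−d₂) = N(-0.55) = 0.2912

0.2912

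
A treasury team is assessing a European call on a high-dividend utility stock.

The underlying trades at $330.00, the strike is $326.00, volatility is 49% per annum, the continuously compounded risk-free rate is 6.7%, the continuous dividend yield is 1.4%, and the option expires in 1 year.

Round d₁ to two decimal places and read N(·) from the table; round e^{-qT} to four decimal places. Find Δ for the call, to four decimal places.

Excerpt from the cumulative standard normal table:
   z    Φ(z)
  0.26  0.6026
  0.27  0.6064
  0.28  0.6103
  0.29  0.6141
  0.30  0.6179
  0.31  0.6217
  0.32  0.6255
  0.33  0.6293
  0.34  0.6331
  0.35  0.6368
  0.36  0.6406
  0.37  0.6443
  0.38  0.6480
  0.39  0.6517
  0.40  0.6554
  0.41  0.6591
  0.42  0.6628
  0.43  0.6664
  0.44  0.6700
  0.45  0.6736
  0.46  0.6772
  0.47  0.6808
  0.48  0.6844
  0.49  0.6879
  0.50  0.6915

σ√T = 0.49 × 1.0000 = 0.4900
d₁ = [ln(330/326) + (0.067 − 0.014 + 0.49²/2)·1] / 0.4900 = [0.0122 + 0.1730] / 0.4900 = 0.3781 ≈ 0.38
N(d₁) = N(0.38) = 0.6480
Δ_call = exp(−qT)·N(d₁) = 0.9861·0.6480 = 0.6390

0.6390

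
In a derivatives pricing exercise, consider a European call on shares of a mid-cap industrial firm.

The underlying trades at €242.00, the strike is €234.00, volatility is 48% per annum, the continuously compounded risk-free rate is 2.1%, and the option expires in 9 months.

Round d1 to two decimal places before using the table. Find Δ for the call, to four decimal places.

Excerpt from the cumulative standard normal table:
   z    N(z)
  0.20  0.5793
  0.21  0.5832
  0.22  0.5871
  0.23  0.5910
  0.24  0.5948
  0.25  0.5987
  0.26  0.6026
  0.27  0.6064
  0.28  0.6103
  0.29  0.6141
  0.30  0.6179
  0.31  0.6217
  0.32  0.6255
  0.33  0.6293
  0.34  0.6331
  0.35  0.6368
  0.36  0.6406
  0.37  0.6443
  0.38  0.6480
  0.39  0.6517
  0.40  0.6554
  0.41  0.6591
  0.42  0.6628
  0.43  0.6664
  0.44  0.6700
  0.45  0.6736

0.6293

σ√T = 0.48·√0.75 = 0.4157
d₁ = [ln(242/234) + (0.021 + 0.48²/2)·0.75] / 0.4157 = [0.0336 + 0.1021] / 0.4157 = 0.3266 ⇒ 0.33
N(d₁) = N(0.33) = 0.6293
Δ_call = N(d₁) = 0.6293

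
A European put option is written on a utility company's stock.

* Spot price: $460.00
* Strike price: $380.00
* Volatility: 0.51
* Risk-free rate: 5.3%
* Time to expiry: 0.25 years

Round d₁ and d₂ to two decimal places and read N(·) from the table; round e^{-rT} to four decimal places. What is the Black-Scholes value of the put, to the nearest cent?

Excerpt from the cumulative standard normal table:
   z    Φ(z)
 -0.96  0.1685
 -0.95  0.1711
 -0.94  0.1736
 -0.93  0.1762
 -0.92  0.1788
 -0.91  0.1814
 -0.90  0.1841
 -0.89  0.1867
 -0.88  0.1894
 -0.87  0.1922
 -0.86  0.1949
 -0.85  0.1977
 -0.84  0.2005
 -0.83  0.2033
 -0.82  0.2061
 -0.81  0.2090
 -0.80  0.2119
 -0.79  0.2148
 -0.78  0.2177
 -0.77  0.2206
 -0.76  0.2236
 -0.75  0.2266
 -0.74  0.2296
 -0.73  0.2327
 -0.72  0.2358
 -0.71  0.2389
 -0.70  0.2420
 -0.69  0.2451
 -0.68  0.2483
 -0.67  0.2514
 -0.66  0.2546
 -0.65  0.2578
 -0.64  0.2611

$13.22

T = 0.25;  σ√T = 0.2550
d₁ = [ln(460/380) + (0.053 + 0.51²/2)·0.25] / 0.2550 = [0.1911 + 0.0458] / 0.2550 = 0.9287 which rounds to 0.93
d₂ = d₁ − σ√T = 0.9287 − 0.2550 = 0.6737 which rounds to 0.67
exp(−rT) = exp(−0.053·0.25) = 0.9868
P = 380·0.9868·N(-0.67) − 460·N(-0.93) = 380·0.9868·0.2514 − 460·0.1762 = 94.2710 − 81.0520 = 13.2190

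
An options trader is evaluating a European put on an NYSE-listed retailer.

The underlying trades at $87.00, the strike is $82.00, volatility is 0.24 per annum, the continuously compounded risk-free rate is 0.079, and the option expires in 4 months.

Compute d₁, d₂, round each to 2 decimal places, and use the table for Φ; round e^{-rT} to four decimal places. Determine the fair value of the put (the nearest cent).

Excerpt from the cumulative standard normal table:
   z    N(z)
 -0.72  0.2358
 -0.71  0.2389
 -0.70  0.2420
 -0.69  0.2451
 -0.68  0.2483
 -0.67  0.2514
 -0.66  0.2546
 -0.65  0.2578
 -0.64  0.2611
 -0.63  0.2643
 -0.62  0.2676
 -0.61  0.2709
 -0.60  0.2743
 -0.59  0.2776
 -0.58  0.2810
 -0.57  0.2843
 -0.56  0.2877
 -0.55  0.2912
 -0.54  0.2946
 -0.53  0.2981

$1.93

σ√T = 0.24 × 0.5774 = 0.1386
ln(S/K) + (r + σ²/2)T = ln(87/82) + (0.079 + 0.24²/2)·0.3333 = 0.0592 + 0.0359 = 0.0951
d₁ = 0.0951 / 0.1386 = 0.6865 ≈ 0.69
d₂ = d₁ − σ√T = 0.6865 − 0.1386 = 0.5479 ≈ 0.55
exp(−rT) = exp(−0.079·0.3333) = 0.9740
N(−d₂) = N(-0.55) = 0.2912;  N(−d₁) = N(-0.69) = 0.2451
P = 82·0.9740·0.2912 − 87·0.2451 = 23.2576 − 21.3237 = 1.9339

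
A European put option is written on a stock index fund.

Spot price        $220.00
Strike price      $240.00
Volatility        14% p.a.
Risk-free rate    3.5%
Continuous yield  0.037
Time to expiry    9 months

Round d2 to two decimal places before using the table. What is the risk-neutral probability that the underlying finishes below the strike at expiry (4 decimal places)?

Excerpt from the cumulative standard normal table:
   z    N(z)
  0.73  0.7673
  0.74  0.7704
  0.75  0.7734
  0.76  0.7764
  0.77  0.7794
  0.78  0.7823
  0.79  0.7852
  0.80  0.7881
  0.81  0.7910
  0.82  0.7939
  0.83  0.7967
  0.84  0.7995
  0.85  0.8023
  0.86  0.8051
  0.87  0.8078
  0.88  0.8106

T = 0.75;  σ√T = 0.1212
ln(S/K) + (r − q + σ²/2)T = ln(220/240) + (0.035 − 0.037 + 0.14²/2)·0.75 = -0.0870 + 0.0059 = -0.0812
d₁ = -0.0812 / 0.1212 = -0.6694 ≈ -0.67
d₂ = d₁ − σ√T = -0.6694 − 0.1212 = -0.7907 ≈ -0.79
Risk-neutral Pr[S_T < K] = N(−d₂) = N(0.79) = 0.7852

0.7852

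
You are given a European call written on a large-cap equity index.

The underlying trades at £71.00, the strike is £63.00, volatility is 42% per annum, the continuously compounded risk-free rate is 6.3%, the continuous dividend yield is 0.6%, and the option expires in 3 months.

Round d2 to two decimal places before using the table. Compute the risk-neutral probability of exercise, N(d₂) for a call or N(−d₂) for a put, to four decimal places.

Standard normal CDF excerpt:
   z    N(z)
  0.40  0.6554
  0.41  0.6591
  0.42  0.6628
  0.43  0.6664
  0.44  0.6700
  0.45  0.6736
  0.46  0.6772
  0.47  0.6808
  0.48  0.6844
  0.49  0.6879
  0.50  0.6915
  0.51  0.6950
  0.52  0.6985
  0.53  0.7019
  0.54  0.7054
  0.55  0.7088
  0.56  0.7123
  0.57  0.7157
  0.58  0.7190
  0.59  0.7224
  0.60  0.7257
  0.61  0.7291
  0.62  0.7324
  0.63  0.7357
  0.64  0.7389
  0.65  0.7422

0.7019

σ√T = 0.42 × 0.5000 = 0.2100
d₁ = [ln(71/63) + (0.063 − 0.006 + 0.42²/2)·0.25] / 0.2100 = [0.1195 + 0.0363] / 0.2100 = 0.7421 ⇒ 0.74
d₂ = d₁ − σ√T = 0.7421 − 0.2100 = 0.5321 ⇒ 0.53
Risk-neutral Pr[S_T > K] = N(d₂) = N(0.53) = 0.7019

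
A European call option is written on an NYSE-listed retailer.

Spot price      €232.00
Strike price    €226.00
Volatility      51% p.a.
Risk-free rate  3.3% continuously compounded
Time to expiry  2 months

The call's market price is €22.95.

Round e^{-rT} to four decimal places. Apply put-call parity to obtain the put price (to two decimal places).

e^(−rT) = e^(−0.033·0.1667) = 0.9945
Put-call parity: C − P = S − K·e^(−rT) = 232 − 226·0.9945 = 232 − 224.7570 = 7.2430
P = C − (C − P) = 22.95 − (7.2430) = 15.7070

€15.71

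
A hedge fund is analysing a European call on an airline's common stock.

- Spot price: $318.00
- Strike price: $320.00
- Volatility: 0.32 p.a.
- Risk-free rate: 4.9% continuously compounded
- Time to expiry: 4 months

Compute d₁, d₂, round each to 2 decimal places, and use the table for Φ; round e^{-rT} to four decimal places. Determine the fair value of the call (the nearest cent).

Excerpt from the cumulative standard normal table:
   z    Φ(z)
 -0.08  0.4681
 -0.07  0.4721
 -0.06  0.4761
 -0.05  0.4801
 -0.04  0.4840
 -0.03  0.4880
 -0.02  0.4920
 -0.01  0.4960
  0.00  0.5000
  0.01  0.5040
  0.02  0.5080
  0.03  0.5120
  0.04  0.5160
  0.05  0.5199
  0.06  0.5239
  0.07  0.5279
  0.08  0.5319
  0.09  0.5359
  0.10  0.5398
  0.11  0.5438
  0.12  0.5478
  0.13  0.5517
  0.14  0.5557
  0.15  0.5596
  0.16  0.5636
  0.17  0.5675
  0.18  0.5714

σ√T = 0.32 × 0.5774 = 0.1848
d₁ = [ln(318/320) + (0.049 + 0.32²/2)·0.3333] / 0.1848 = [-0.0063 + 0.0334] / 0.1848 = 0.1468 → 0.15
d₂ = d₁ − σ√T = 0.1468 − 0.1848 = -0.0379 → -0.04
e^(−rT) = e^(−0.049·0.3333) = 0.9838
C = 318·N(0.15) − 320·0.9838·N(-0.04) = 318·0.5596 − 320·0.9838·0.4840 = 177.9528 − 152.3709 = 25.5819

$25.58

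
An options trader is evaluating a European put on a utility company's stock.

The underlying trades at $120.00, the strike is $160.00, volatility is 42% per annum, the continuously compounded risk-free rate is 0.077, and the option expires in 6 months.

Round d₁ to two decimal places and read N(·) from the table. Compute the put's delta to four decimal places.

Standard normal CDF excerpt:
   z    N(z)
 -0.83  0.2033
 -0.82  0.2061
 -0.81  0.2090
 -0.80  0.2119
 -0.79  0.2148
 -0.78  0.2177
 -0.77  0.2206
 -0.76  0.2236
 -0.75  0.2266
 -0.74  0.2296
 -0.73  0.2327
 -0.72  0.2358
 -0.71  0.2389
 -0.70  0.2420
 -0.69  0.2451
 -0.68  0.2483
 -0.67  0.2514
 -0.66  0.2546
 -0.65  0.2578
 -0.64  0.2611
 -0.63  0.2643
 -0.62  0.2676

-0.7549

σ√T = 0.42 × 0.7071 = 0.2970
ln(S/K) + (r + σ²/2)T = ln(120/160) + (0.077 + 0.42²/2)·0.5 = -0.2877 + 0.0826 = -0.2051
d₁ = -0.2051 / 0.2970 = -0.6905 which rounds to -0.69
N(d₁) = N(-0.69) = 0.2451
Δ_put = N(d₁) − 1 = 0.2451 − 1 = -0.7549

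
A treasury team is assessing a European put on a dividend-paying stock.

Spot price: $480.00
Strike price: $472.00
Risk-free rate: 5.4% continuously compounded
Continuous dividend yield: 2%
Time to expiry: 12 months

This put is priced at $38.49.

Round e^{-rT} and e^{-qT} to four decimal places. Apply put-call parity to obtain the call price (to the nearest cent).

$61.81

exp(−qT) = exp(−0.02·1) = 0.9802;  exp(−rT) = exp(−0.054·1) = 0.9474
Put-call parity: C − P = S·e^(−qT) − K·e^(−rT) = 480·0.9802 − 472·0.9474 = 470.4960 − 447.1728 = 23.3232
C = P + (C − P) = 38.49 + (23.3232) = 61.8132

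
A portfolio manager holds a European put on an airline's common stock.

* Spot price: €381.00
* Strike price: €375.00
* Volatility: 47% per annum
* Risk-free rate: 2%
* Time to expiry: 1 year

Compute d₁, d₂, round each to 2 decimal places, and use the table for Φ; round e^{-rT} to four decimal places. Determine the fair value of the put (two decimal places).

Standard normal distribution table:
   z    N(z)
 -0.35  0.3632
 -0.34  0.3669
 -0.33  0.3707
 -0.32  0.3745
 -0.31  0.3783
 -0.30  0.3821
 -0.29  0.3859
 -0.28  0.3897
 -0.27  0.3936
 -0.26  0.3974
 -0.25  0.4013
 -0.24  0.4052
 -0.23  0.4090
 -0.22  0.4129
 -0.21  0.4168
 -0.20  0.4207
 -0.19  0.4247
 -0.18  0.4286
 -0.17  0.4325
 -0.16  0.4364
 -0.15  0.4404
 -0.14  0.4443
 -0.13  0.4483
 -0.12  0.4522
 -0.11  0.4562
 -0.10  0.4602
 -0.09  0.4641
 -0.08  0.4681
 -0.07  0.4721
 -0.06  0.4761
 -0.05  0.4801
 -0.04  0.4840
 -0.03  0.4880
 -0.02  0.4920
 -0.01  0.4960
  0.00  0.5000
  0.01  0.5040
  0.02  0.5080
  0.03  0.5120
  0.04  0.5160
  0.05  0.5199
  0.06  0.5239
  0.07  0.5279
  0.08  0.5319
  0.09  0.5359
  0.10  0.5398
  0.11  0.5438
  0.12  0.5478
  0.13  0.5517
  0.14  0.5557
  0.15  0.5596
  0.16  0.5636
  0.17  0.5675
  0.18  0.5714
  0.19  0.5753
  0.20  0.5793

€63.03

σ√T = 0.47·√1 = 0.4700
d₁ = [ln(381/375) + (0.02 + 0.47²/2)·1] / 0.4700 = [0.0159 + 0.1304] / 0.4700 = 0.3113 → 0.31
d₂ = d₁ − σ√T = 0.3113 − 0.4700 = -0.1587 → -0.16
exp(−rT) = exp(−0.02·1) = 0.9802
P = 375·0.9802·N(0.16) − 381·N(-0.31) = 375·0.9802·0.5636 − 381·0.3783 = 207.1653 − 144.1323 = 63.0330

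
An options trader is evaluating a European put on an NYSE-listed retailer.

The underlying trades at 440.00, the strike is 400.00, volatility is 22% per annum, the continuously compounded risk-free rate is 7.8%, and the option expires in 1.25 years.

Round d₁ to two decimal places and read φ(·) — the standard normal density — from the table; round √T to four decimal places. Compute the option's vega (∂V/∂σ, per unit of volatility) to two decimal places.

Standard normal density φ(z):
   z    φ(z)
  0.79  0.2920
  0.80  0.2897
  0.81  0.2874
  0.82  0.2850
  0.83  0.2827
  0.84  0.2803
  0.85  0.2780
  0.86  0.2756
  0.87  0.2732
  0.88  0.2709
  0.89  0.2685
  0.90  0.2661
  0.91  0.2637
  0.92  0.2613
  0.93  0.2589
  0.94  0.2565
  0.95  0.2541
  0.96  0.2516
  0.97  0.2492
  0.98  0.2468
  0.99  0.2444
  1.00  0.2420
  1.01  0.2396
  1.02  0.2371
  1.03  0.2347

129.72

T = 1.25;  σ√T = 0.2460
d₁ = [ln(440/400) + (0.078 + ½·0.22²)·1.25] / (σ√T) = (0.0953 + 0.1278) / 0.2460 = 0.9069 → 0.91
√T = √1.25 = 1.1180
φ(d₁) = φ(0.91) = 0.2637
vega = S·φ(d₁)·√T = 440·0.2637·1.1180 = 129.7193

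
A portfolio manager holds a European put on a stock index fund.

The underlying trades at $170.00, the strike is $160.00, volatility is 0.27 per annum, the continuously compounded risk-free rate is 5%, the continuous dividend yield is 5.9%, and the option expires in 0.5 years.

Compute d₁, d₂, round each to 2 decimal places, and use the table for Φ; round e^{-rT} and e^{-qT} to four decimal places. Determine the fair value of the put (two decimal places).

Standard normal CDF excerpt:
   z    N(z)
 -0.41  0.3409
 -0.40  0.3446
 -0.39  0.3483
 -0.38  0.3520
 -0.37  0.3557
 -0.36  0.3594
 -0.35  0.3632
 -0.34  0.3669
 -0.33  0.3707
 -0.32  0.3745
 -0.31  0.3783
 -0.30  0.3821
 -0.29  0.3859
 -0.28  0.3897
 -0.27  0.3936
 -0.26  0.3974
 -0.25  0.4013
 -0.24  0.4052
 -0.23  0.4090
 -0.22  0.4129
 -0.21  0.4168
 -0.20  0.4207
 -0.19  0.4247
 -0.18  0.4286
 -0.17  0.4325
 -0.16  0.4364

$8.16

σ√T = 0.27·√0.5 = 0.1909
d₁ = [ln(170/160) + (0.05 − 0.059 + 0.27²/2)·0.5] / 0.1909 = [0.0606 + 0.0137] / 0.1909 = 0.3894 ≈ 0.39
d₂ = d₁ − σ√T = 0.3894 − 0.1909 = 0.1985 ≈ 0.20
e^(−qT) = e^(−0.059·0.5) = 0.9709;  e^(−rT) = e^(−0.05·0.5) = 0.9753
N(−d₂) = N(-0.20) = 0.4207;  N(−d₁) = N(-0.39) = 0.3483
P = 160·0.9753·0.4207 − 170·0.9709·0.3483 = 65.6494 − 57.4880 = 8.1614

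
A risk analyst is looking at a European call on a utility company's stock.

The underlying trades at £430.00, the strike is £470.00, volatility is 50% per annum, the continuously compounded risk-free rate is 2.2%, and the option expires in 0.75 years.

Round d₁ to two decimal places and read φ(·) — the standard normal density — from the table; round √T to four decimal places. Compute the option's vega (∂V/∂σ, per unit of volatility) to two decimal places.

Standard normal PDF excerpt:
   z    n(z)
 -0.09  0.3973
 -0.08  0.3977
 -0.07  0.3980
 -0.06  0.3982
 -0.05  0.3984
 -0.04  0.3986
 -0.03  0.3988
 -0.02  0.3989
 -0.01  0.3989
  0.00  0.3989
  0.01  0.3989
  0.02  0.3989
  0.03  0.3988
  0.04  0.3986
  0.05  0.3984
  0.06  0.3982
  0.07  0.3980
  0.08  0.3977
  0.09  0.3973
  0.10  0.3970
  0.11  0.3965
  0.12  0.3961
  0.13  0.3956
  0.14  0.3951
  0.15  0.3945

148.36

σ√T = 0.5·√0.75 = 0.4330
d₁ = [ln(430/470) + (0.022 + ½·0.5²)·0.75] / (σ√T) = (-0.0889 + 0.1102) / 0.4330 = 0.0492 → 0.05
√T = √0.75 = 0.8660
φ(d₁) = φ(0.05) = 0.3984
vega = S·φ(d₁)·√T = 430·0.3984·0.8660 = 148.3562
(Vega is the same for a European call and put with the same parameters.)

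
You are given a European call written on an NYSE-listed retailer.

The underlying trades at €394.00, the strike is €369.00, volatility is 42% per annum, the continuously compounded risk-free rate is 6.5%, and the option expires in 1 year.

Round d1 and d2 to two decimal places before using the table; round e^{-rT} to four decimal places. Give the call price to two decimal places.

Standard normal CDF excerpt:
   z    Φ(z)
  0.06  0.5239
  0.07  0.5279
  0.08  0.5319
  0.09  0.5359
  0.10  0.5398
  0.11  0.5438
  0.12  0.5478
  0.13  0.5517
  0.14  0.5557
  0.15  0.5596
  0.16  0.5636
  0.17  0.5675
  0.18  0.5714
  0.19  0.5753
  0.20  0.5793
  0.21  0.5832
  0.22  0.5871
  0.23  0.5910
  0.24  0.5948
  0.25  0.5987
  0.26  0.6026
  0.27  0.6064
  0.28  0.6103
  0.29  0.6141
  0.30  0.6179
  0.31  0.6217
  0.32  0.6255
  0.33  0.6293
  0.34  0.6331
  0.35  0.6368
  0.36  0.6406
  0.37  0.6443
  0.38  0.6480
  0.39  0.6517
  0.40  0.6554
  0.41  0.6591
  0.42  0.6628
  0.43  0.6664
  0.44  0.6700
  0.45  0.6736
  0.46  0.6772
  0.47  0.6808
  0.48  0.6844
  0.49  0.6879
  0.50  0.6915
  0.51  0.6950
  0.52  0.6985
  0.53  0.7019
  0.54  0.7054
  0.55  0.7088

€88.55

σ√T = 0.42·√1 = 0.4200
d₁ = [ln(394/369) + (0.065 + 0.42²/2)·1] / 0.4200 = [0.0656 + 0.1532] / 0.4200 = 0.5208 ≈ 0.52
d₂ = d₁ − σ√T = 0.5208 − 0.4200 = 0.1008 ≈ 0.10
e^(−rT) = e^(−0.065·1) = 0.9371
N(d₁) = N(0.52) = 0.6985;  N(d₂) = N(0.10) = 0.5398
C = 394·0.6985 − 369·0.9371·0.5398 = 275.2090 − 186.6574 = 88.5516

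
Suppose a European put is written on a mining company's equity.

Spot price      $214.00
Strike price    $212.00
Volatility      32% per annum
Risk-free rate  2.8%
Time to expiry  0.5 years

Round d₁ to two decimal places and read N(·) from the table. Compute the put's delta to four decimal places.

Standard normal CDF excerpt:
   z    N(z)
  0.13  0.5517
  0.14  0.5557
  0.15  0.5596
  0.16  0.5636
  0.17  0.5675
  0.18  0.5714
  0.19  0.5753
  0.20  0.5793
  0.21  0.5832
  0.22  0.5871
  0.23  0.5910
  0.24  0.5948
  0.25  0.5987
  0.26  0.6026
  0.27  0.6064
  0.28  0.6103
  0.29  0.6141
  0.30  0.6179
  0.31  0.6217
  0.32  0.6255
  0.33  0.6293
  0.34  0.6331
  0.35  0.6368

-0.4129

T = 0.5;  σ√T = 0.2263
d₁ = [ln(214/212) + (0.028 + 0.32²/2)·0.5] / 0.2263 = [0.0094 + 0.0396] / 0.2263 = 0.2165 ≈ 0.22
N(d₁) = N(0.22) = 0.5871
Δ_put = N(d₁) − 1 = 0.5871 − 1 = -0.4129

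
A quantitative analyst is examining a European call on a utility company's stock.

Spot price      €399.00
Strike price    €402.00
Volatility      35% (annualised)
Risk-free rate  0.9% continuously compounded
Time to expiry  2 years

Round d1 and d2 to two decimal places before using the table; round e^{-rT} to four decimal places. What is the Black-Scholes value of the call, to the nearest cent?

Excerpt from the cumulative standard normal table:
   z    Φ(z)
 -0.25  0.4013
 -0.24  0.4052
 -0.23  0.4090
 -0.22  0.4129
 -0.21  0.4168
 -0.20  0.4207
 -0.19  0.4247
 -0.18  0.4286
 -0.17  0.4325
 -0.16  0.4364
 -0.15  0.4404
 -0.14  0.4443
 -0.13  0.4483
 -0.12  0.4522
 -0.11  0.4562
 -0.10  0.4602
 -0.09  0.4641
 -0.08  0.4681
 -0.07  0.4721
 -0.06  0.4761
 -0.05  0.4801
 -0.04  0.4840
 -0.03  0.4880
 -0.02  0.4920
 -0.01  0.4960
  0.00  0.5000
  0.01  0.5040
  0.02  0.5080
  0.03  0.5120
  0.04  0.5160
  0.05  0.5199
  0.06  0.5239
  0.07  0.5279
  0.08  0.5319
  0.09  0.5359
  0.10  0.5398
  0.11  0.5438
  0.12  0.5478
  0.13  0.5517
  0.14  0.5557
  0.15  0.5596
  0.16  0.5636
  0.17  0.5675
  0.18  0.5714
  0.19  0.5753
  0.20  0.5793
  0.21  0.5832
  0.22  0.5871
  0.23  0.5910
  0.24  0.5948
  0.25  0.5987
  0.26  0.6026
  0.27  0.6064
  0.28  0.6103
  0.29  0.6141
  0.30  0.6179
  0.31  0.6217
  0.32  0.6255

€80.46

σ√T = 0.35 × 1.4142 = 0.4950
d₁ = [ln(399/402) + (0.009 + ½·0.35²)·2] / (σ√T) = (-0.0075 + 0.1405) / 0.4950 = 0.2687 ≈ 0.27
d₂ = 0.2687 − 0.4950 = -0.2263 ≈ -0.23
exp(−rT) = exp(−0.009·2) = 0.9822
N(d₁) = N(0.27) = 0.6064;  N(d₂) = N(-0.23) = 0.4090
C = 399·0.6064 − 402·0.9822·0.4090 = 241.9536 − 161.4914 = 80.4622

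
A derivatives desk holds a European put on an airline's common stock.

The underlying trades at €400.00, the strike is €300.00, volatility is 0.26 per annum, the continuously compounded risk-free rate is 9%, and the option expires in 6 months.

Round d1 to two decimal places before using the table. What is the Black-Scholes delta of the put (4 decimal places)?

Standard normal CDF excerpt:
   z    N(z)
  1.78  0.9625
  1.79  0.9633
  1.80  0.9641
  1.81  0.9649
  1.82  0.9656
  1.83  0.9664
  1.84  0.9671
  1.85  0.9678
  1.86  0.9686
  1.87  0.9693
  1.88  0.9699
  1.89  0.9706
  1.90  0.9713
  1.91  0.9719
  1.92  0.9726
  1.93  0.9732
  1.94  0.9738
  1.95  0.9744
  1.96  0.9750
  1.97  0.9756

T = 0.5;  σ√T = 0.1838
d₁ = [ln(400/300) + (0.09 + ½·0.26²)·0.5] / (σ√T) = (0.2877 + 0.0619) / 0.1838 = 1.9015 ≈ 1.90
N(d₁) = N(1.90) = 0.9713
Δ_put = N(d₁) − 1 = 0.9713 − 1 = -0.0287

-0.0287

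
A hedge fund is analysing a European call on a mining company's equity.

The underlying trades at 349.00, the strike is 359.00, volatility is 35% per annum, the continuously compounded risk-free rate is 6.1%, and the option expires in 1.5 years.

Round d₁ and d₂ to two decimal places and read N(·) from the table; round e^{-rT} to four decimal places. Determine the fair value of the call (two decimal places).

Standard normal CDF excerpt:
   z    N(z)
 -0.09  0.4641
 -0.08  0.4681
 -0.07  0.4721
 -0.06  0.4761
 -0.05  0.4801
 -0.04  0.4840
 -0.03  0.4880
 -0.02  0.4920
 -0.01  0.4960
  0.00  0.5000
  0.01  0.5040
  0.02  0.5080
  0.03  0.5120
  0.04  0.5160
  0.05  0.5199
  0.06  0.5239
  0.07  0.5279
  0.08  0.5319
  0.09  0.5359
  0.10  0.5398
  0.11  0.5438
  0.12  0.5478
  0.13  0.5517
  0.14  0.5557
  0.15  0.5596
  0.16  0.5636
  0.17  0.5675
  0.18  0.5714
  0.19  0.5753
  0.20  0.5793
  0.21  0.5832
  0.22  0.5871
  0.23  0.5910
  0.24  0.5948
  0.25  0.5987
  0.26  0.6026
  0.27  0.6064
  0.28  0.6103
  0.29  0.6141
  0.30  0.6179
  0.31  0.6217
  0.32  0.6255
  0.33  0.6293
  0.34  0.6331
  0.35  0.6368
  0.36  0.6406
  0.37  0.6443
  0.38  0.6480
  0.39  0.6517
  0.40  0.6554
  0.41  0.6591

T = 1.5;  σ√T = 0.4287
d₁ = [ln(349/359) + (0.061 + 0.35²/2)·1.5] / 0.4287 = [-0.0283 + 0.1834] / 0.4287 = 0.3619 which rounds to 0.36
d₂ = d₁ − σ√T = 0.3619 − 0.4287 = -0.0668 which rounds to -0.07
exp(−rT) = exp(−0.061·1.5) = 0.9126
N(d₁) = N(0.36) = 0.6406;  N(d₂) = N(-0.07) = 0.4721
C = 349·0.6406 − 359·0.9126·0.4721 = 223.5694 − 154.6710 = 68.8984

68.90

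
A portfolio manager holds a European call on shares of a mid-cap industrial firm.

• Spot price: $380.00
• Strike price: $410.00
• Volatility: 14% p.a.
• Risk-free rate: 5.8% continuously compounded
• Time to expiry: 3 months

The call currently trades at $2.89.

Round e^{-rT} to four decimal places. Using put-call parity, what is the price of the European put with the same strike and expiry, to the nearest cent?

exp(−rT) = exp(−0.058·0.25) = 0.9856
Put-call parity: C − P = S − K·e^(−rT) = 380 − 410·0.9856 = 380 − 404.0960 = -24.0960
P = C − (C − P) = 2.89 − (-24.0960) = 26.9860

$26.99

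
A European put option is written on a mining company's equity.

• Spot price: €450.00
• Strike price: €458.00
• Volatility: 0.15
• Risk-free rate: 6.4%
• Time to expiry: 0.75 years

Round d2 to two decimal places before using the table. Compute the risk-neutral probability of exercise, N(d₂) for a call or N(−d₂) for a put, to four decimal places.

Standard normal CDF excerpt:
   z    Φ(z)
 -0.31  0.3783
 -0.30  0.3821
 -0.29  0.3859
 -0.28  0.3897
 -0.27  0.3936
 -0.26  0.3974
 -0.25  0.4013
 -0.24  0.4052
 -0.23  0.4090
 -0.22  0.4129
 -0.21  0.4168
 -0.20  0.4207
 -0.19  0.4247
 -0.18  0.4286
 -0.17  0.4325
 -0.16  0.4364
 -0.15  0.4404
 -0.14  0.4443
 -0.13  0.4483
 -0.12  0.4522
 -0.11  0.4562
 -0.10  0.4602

0.4325

σ√T = 0.15·√0.75 = 0.1299
ln(S/K) + (r + σ²/2)T = ln(450/458) + (0.064 + 0.15²/2)·0.75 = -0.0176 + 0.0564 = 0.0388
d₁ = 0.0388 / 0.1299 = 0.2988 ⇒ 0.30
d₂ = d₁ − σ√T = 0.2988 − 0.1299 = 0.1689 ⇒ 0.17
Pr(exercise) under Q = N(−d₂) = N(-0.17) = 0.4325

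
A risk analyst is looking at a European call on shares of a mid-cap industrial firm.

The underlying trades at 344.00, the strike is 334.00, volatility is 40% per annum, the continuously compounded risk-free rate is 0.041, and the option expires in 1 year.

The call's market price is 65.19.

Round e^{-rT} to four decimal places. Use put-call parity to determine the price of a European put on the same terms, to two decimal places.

e^(−rT) = e^(−0.041·1) = 0.9598
Put-call parity: C − P = S − K·e^(−rT) = 344 − 334·0.9598 = 344 − 320.5732 = 23.4268
P = C − (C − P) = 65.19 − (23.4268) = 41.7632

41.76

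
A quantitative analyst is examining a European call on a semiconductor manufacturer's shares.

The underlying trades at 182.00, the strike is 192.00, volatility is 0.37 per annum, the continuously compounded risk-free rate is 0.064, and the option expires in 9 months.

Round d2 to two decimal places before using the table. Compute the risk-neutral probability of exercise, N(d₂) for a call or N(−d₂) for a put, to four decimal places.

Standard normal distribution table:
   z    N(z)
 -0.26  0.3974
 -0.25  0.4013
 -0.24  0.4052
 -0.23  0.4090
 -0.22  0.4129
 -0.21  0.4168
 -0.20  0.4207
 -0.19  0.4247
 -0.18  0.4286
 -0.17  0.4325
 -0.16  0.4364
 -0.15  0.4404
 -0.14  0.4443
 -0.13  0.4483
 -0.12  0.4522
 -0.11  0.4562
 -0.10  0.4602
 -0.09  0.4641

0.4286

T = 0.75;  σ√T = 0.3204
ln(S/K) + (r + σ²/2)T = ln(182/192) + (0.064 + 0.37²/2)·0.75 = -0.0535 + 0.0993 = 0.0458
d₁ = 0.0458 / 0.3204 = 0.1431 which rounds to 0.14
d₂ = d₁ − σ√T = 0.1431 − 0.3204 = -0.1773 which rounds to -0.18
Risk-neutral Pr[S_T > K] = N(d₂) = N(-0.18) = 0.4286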